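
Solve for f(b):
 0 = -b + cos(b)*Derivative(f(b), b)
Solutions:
 f(b) = C1 + Integral(b/cos(b), b)


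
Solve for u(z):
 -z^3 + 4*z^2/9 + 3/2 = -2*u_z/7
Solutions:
 u(z) = C1 + 7*z^4/8 - 14*z^3/27 - 21*z/4


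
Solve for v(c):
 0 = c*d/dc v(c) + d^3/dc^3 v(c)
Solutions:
 v(c) = C1 + Integral(C2*airyai(-c) + C3*airybi(-c), c)


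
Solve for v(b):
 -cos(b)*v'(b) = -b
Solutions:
 v(b) = C1 + Integral(b/cos(b), b)


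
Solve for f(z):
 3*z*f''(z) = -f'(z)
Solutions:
 f(z) = C1 + C2*z^(2/3)


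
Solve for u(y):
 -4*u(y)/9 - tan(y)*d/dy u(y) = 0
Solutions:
 u(y) = C1/sin(y)^(4/9)


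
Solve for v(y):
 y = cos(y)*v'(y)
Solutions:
 v(y) = C1 + Integral(y/cos(y), y)


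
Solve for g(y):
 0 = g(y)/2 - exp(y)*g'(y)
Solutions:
 g(y) = C1*exp(-exp(-y)/2)


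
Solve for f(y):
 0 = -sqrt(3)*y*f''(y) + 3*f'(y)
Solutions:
 f(y) = C1 + C2*y^(1 + sqrt(3))


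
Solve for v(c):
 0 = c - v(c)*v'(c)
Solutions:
 v(c) = -sqrt(C1 + c^2)
 v(c) = sqrt(C1 + c^2)


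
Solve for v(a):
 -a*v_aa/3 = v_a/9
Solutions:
 v(a) = C1 + C2*a^(2/3)


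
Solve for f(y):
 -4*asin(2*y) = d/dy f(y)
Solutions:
 f(y) = C1 - 4*y*asin(2*y) - 2*sqrt(1 - 4*y^2)


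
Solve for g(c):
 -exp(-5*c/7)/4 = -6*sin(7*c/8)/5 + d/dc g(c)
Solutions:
 g(c) = C1 - 48*cos(7*c/8)/35 + 7*exp(-5*c/7)/20


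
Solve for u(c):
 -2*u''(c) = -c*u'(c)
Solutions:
 u(c) = C1 + C2*erfi(c/2)


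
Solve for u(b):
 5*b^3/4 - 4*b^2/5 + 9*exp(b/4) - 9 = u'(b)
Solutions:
 u(b) = C1 + 5*b^4/16 - 4*b^3/15 - 9*b + 36*exp(b/4)


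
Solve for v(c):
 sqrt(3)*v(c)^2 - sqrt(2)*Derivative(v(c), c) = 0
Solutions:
 v(c) = -2/(C1 + sqrt(6)*c)


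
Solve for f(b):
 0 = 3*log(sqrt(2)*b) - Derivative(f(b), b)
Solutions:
 f(b) = C1 + 3*b*log(b) - 3*b + 3*b*log(2)/2


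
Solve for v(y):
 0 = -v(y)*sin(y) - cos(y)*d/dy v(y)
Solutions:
 v(y) = C1*cos(y)


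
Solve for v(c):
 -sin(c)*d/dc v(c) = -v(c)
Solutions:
 v(c) = C1*sqrt(cos(c) - 1)/sqrt(cos(c) + 1)


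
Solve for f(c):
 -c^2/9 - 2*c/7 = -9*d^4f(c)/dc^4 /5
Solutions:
 f(c) = C1 + C2*c + C3*c^2 + C4*c^3 + c^6/5832 + c^5/756


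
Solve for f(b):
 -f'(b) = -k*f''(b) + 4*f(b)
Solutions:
 f(b) = C1*exp(b*(1 - sqrt(16*k + 1))/(2*k)) + C2*exp(b*(sqrt(16*k + 1) + 1)/(2*k))


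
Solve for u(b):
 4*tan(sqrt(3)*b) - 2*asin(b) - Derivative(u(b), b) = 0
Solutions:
 u(b) = C1 - 2*b*asin(b) - 2*sqrt(1 - b^2) - 4*sqrt(3)*log(cos(sqrt(3)*b))/3


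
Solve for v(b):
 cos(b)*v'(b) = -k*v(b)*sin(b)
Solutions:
 v(b) = C1*exp(k*log(cos(b)))


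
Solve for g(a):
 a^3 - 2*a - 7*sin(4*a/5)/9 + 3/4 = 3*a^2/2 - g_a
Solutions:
 g(a) = C1 - a^4/4 + a^3/2 + a^2 - 3*a/4 - 35*cos(4*a/5)/36


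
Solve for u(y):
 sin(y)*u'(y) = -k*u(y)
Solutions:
 u(y) = C1*exp(k*(-log(cos(y) - 1) + log(cos(y) + 1))/2)


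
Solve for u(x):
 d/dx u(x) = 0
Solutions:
 u(x) = C1


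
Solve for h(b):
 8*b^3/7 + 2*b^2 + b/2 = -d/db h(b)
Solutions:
 h(b) = C1 - 2*b^4/7 - 2*b^3/3 - b^2/4


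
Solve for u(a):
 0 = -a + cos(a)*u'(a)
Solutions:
 u(a) = C1 + Integral(a/cos(a), a)


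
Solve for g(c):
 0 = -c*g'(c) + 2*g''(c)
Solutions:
 g(c) = C1 + C2*erfi(c/2)


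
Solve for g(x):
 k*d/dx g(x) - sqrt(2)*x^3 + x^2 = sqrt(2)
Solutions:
 g(x) = C1 + sqrt(2)*x^4/(4*k) - x^3/(3*k) + sqrt(2)*x/k


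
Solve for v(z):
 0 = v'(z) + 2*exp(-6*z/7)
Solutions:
 v(z) = C1 + 7*exp(-6*z/7)/3


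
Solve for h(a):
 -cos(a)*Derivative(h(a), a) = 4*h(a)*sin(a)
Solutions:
 h(a) = C1*cos(a)^4


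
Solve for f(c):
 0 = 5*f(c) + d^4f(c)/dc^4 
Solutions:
 f(c) = (C1*sin(sqrt(2)*5^(1/4)*c/2) + C2*cos(sqrt(2)*5^(1/4)*c/2))*exp(-sqrt(2)*5^(1/4)*c/2) + (C3*sin(sqrt(2)*5^(1/4)*c/2) + C4*cos(sqrt(2)*5^(1/4)*c/2))*exp(sqrt(2)*5^(1/4)*c/2)


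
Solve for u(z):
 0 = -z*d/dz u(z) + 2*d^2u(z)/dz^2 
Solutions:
 u(z) = C1 + C2*erfi(z/2)


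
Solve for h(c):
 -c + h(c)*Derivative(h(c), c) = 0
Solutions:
 h(c) = -sqrt(C1 + c^2)
 h(c) = sqrt(C1 + c^2)


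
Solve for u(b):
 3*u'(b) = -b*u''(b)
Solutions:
 u(b) = C1 + C2/b^2


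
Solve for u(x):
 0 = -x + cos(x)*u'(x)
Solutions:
 u(x) = C1 + Integral(x/cos(x), x)


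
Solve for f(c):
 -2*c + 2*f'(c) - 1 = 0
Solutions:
 f(c) = C1 + c^2/2 + c/2


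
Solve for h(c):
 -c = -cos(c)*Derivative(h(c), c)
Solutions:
 h(c) = C1 + Integral(c/cos(c), c)


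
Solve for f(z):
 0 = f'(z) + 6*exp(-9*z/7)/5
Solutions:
 f(z) = C1 + 14*exp(-9*z/7)/15


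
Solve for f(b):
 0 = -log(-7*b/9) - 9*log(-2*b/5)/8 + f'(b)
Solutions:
 f(b) = C1 + 17*b*log(-b)/8 + b*(-2*log(15) - 17/8 + log(2)/8 + 7*log(5)/8 + log(14))


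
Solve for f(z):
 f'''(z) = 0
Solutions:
 f(z) = C1 + C2*z + C3*z^2


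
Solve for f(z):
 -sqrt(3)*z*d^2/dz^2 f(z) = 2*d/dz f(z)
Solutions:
 f(z) = C1 + C2*z^(1 - 2*sqrt(3)/3)


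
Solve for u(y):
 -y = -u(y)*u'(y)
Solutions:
 u(y) = -sqrt(C1 + y^2)
 u(y) = sqrt(C1 + y^2)


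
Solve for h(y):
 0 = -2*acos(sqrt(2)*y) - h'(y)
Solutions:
 h(y) = C1 - 2*y*acos(sqrt(2)*y) + sqrt(2)*sqrt(1 - 2*y^2)


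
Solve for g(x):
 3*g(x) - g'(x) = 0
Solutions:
 g(x) = C1*exp(3*x)


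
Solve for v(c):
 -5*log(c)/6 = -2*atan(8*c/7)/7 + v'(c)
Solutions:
 v(c) = C1 - 5*c*log(c)/6 + 2*c*atan(8*c/7)/7 + 5*c/6 - log(64*c^2 + 49)/8


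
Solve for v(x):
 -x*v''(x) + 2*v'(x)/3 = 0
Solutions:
 v(x) = C1 + C2*x^(5/3)


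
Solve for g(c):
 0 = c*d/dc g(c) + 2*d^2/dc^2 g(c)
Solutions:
 g(c) = C1 + C2*erf(c/2)


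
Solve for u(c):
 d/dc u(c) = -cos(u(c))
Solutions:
 u(c) = pi - asin((C1 + exp(2*c))/(C1 - exp(2*c)))
 u(c) = asin((C1 + exp(2*c))/(C1 - exp(2*c)))


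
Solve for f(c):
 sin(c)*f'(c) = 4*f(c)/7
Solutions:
 f(c) = C1*(cos(c) - 1)^(2/7)/(cos(c) + 1)^(2/7)


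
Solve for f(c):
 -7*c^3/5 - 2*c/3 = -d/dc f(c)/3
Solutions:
 f(c) = C1 + 21*c^4/20 + c^2


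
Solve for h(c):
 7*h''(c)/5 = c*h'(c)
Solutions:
 h(c) = C1 + C2*erfi(sqrt(70)*c/14)


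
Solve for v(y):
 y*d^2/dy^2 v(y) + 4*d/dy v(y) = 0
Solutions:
 v(y) = C1 + C2/y^3


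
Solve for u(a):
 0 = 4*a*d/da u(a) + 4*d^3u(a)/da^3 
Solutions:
 u(a) = C1 + Integral(C2*airyai(-a) + C3*airybi(-a), a)


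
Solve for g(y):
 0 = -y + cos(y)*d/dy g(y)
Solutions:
 g(y) = C1 + Integral(y/cos(y), y)


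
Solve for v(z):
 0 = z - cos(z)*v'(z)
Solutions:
 v(z) = C1 + Integral(z/cos(z), z)


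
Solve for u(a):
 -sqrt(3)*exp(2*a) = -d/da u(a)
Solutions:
 u(a) = C1 + sqrt(3)*exp(2*a)/2


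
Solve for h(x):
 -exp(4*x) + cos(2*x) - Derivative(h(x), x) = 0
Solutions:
 h(x) = C1 - exp(4*x)/4 + sin(2*x)/2


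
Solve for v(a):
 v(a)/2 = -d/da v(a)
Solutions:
 v(a) = C1*exp(-a/2)


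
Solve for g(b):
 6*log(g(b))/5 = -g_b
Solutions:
 li(g(b)) = C1 - 6*b/5


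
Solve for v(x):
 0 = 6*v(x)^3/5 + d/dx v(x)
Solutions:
 v(x) = -sqrt(10)*sqrt(-1/(C1 - 6*x))/2
 v(x) = sqrt(10)*sqrt(-1/(C1 - 6*x))/2


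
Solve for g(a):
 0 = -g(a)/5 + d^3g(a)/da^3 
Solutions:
 g(a) = C3*exp(5^(2/3)*a/5) + (C1*sin(sqrt(3)*5^(2/3)*a/10) + C2*cos(sqrt(3)*5^(2/3)*a/10))*exp(-5^(2/3)*a/10)


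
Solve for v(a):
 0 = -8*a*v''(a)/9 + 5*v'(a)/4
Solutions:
 v(a) = C1 + C2*a^(77/32)


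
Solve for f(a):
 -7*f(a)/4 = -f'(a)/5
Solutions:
 f(a) = C1*exp(35*a/4)


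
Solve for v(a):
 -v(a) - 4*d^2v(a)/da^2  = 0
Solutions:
 v(a) = C1*sin(a/2) + C2*cos(a/2)


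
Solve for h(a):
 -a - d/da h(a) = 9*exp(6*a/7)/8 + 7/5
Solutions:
 h(a) = C1 - a^2/2 - 7*a/5 - 21*exp(6*a/7)/16


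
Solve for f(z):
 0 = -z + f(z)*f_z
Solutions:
 f(z) = -sqrt(C1 + z^2)
 f(z) = sqrt(C1 + z^2)


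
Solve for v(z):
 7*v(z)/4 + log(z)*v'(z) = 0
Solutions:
 v(z) = C1*exp(-7*li(z)/4)


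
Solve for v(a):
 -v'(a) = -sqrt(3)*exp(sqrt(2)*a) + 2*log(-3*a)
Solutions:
 v(a) = C1 - 2*a*log(-a) + 2*a*(1 - log(3)) + sqrt(6)*exp(sqrt(2)*a)/2


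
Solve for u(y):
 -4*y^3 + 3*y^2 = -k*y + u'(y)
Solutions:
 u(y) = C1 + k*y^2/2 - y^4 + y^3


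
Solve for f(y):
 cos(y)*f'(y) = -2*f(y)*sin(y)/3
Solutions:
 f(y) = C1*cos(y)^(2/3)


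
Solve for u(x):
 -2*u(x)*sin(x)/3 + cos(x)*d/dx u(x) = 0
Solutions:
 u(x) = C1/cos(x)^(2/3)


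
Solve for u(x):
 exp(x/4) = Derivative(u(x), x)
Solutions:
 u(x) = C1 + 4*exp(x/4)


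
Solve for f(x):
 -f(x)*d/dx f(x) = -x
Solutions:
 f(x) = -sqrt(C1 + x^2)
 f(x) = sqrt(C1 + x^2)


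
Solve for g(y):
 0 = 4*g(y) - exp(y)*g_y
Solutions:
 g(y) = C1*exp(-4*exp(-y))


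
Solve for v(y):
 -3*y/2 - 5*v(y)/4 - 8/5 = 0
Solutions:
 v(y) = -6*y/5 - 32/25


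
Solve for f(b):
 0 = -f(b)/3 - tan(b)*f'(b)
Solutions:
 f(b) = C1/sin(b)^(1/3)


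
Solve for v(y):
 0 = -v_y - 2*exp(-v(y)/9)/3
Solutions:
 v(y) = 9*log(C1 - 2*y/27)


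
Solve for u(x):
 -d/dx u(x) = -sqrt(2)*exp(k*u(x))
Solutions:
 u(x) = Piecewise((log(-1/(C1*k + sqrt(2)*k*x))/k, Ne(k, 0)), (nan, True))
 u(x) = Piecewise((C1 + sqrt(2)*x, Eq(k, 0)), (nan, True))


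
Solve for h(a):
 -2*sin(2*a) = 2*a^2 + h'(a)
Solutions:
 h(a) = C1 - 2*a^3/3 + cos(2*a)


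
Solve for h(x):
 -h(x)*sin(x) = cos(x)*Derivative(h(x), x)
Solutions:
 h(x) = C1*cos(x)


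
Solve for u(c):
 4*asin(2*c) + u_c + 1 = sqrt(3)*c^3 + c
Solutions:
 u(c) = C1 + sqrt(3)*c^4/4 + c^2/2 - 4*c*asin(2*c) - c - 2*sqrt(1 - 4*c^2)


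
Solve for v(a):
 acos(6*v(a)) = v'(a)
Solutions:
 Integral(1/acos(6*_y), (_y, v(a))) = C1 + a


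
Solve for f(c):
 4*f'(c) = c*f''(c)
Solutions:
 f(c) = C1 + C2*c^5


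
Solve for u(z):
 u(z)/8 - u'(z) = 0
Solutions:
 u(z) = C1*exp(z/8)


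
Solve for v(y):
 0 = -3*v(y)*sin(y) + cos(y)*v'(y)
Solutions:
 v(y) = C1/cos(y)^3


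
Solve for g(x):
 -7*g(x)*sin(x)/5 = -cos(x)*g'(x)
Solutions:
 g(x) = C1/cos(x)^(7/5)


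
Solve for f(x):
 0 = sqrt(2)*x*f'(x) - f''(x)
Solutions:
 f(x) = C1 + C2*erfi(2^(3/4)*x/2)


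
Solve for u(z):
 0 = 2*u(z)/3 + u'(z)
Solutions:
 u(z) = C1*exp(-2*z/3)


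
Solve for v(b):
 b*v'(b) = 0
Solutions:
 v(b) = C1


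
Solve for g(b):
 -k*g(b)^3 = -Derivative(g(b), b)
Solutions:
 g(b) = -sqrt(2)*sqrt(-1/(C1 + b*k))/2
 g(b) = sqrt(2)*sqrt(-1/(C1 + b*k))/2


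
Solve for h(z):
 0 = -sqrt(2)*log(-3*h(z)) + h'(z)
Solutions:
 -sqrt(2)*Integral(1/(log(-_y) + log(3)), (_y, h(z)))/2 = C1 - z


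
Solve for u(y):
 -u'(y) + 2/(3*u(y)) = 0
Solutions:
 u(y) = -sqrt(C1 + 12*y)/3
 u(y) = sqrt(C1 + 12*y)/3


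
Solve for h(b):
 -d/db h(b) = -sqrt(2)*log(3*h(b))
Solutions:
 -sqrt(2)*Integral(1/(log(_y) + log(3)), (_y, h(b)))/2 = C1 - b


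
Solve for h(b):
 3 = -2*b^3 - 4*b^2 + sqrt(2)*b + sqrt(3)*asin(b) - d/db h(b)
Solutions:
 h(b) = C1 - b^4/2 - 4*b^3/3 + sqrt(2)*b^2/2 - 3*b + sqrt(3)*(b*asin(b) + sqrt(1 - b^2))


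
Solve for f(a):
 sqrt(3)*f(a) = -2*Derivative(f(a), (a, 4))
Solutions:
 f(a) = (C1*sin(2^(1/4)*3^(1/8)*a/2) + C2*cos(2^(1/4)*3^(1/8)*a/2))*exp(-2^(1/4)*3^(1/8)*a/2) + (C3*sin(2^(1/4)*3^(1/8)*a/2) + C4*cos(2^(1/4)*3^(1/8)*a/2))*exp(2^(1/4)*3^(1/8)*a/2)


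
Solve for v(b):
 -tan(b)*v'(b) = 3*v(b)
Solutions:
 v(b) = C1/sin(b)^3


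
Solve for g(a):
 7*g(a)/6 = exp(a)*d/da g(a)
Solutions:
 g(a) = C1*exp(-7*exp(-a)/6)


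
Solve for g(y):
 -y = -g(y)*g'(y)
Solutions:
 g(y) = -sqrt(C1 + y^2)
 g(y) = sqrt(C1 + y^2)


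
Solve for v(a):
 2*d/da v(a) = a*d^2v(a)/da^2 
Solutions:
 v(a) = C1 + C2*a^3


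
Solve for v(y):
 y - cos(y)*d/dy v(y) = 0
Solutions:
 v(y) = C1 + Integral(y/cos(y), y)


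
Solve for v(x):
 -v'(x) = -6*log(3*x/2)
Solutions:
 v(x) = C1 + 6*x*log(x) - 6*x + x*log(729/64)


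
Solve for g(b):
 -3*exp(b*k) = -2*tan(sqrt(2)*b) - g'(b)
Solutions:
 g(b) = C1 + 3*Piecewise((exp(b*k)/k, Ne(k, 0)), (b, True)) + sqrt(2)*log(cos(sqrt(2)*b))


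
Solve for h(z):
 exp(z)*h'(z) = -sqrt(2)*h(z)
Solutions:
 h(z) = C1*exp(sqrt(2)*exp(-z))


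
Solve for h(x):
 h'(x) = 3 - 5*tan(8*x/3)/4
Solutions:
 h(x) = C1 + 3*x + 15*log(cos(8*x/3))/32


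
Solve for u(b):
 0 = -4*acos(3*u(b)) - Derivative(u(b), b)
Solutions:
 Integral(1/acos(3*_y), (_y, u(b))) = C1 - 4*b


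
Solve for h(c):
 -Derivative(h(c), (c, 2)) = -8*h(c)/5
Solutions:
 h(c) = C1*exp(-2*sqrt(10)*c/5) + C2*exp(2*sqrt(10)*c/5)


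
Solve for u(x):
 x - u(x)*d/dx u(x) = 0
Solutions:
 u(x) = -sqrt(C1 + x^2)
 u(x) = sqrt(C1 + x^2)


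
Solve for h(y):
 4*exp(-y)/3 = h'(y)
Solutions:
 h(y) = C1 - 4*exp(-y)/3


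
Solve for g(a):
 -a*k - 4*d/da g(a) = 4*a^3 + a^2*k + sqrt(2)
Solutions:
 g(a) = C1 - a^4/4 - a^3*k/12 - a^2*k/8 - sqrt(2)*a/4


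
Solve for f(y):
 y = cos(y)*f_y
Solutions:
 f(y) = C1 + Integral(y/cos(y), y)


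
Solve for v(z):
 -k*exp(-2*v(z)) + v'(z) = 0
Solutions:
 v(z) = log(-sqrt(C1 + 2*k*z))
 v(z) = log(C1 + 2*k*z)/2


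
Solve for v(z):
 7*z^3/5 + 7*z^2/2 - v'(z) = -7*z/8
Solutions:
 v(z) = C1 + 7*z^4/20 + 7*z^3/6 + 7*z^2/16


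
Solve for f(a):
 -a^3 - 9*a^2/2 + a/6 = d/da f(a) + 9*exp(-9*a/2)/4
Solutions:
 f(a) = C1 - a^4/4 - 3*a^3/2 + a^2/12 + exp(-9*a/2)/2


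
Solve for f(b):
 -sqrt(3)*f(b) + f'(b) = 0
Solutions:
 f(b) = C1*exp(sqrt(3)*b)


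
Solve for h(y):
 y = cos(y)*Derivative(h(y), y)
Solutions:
 h(y) = C1 + Integral(y/cos(y), y)


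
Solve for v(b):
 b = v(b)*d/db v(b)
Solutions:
 v(b) = -sqrt(C1 + b^2)
 v(b) = sqrt(C1 + b^2)


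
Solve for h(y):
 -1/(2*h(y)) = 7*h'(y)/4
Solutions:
 h(y) = -sqrt(C1 - 28*y)/7
 h(y) = sqrt(C1 - 28*y)/7


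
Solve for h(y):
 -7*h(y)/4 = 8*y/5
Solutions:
 h(y) = -32*y/35


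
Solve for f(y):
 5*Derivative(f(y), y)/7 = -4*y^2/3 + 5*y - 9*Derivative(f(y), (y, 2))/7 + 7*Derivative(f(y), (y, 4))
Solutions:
 f(y) = C1 + C2*exp(-2^(1/3)*y*(6/(sqrt(1117) + 35)^(1/3) + 2^(1/3)*(sqrt(1117) + 35)^(1/3))/28)*sin(2^(1/3)*sqrt(3)*y*(-2^(1/3)*(sqrt(1117) + 35)^(1/3) + 6/(sqrt(1117) + 35)^(1/3))/28) + C3*exp(-2^(1/3)*y*(6/(sqrt(1117) + 35)^(1/3) + 2^(1/3)*(sqrt(1117) + 35)^(1/3))/28)*cos(2^(1/3)*sqrt(3)*y*(-2^(1/3)*(sqrt(1117) + 35)^(1/3) + 6/(sqrt(1117) + 35)^(1/3))/28) + C4*exp(2^(1/3)*y*(6/(sqrt(1117) + 35)^(1/3) + 2^(1/3)*(sqrt(1117) + 35)^(1/3))/14) - 28*y^3/45 + 343*y^2/50 - 3087*y/125


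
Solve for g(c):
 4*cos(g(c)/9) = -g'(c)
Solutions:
 4*c - 9*log(sin(g(c)/9) - 1)/2 + 9*log(sin(g(c)/9) + 1)/2 = C1


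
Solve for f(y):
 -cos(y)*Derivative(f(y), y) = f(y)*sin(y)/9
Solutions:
 f(y) = C1*cos(y)^(1/9)


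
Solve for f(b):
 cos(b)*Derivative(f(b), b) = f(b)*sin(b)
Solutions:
 f(b) = C1/cos(b)


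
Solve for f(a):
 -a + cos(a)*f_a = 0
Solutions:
 f(a) = C1 + Integral(a/cos(a), a)


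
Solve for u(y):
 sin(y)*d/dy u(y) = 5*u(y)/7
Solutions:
 u(y) = C1*(cos(y) - 1)^(5/14)/(cos(y) + 1)^(5/14)


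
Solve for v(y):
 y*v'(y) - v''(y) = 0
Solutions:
 v(y) = C1 + C2*erfi(sqrt(2)*y/2)


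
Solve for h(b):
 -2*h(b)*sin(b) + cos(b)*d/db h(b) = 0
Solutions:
 h(b) = C1/cos(b)^2


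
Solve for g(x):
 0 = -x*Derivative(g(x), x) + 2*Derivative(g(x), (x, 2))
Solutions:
 g(x) = C1 + C2*erfi(x/2)


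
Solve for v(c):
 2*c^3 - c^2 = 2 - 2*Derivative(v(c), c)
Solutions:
 v(c) = C1 - c^4/4 + c^3/6 + c


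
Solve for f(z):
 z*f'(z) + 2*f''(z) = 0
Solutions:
 f(z) = C1 + C2*erf(z/2)


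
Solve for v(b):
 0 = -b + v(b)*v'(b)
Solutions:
 v(b) = -sqrt(C1 + b^2)
 v(b) = sqrt(C1 + b^2)


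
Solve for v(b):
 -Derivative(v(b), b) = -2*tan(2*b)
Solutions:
 v(b) = C1 - log(cos(2*b))


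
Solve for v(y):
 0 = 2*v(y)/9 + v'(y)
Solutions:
 v(y) = C1*exp(-2*y/9)


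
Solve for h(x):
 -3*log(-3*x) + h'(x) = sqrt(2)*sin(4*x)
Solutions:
 h(x) = C1 + 3*x*log(-x) - 3*x + 3*x*log(3) - sqrt(2)*cos(4*x)/4


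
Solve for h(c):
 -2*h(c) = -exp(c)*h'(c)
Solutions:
 h(c) = C1*exp(-2*exp(-c))


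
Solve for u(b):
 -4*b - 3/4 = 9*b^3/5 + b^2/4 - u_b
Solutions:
 u(b) = C1 + 9*b^4/20 + b^3/12 + 2*b^2 + 3*b/4


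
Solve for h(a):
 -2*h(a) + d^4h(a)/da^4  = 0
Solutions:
 h(a) = C1*exp(-2^(1/4)*a) + C2*exp(2^(1/4)*a) + C3*sin(2^(1/4)*a) + C4*cos(2^(1/4)*a)


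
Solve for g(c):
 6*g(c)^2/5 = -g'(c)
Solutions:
 g(c) = 5/(C1 + 6*c)


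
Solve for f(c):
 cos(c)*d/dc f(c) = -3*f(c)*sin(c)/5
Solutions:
 f(c) = C1*cos(c)^(3/5)


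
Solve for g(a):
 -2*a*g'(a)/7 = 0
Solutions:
 g(a) = C1


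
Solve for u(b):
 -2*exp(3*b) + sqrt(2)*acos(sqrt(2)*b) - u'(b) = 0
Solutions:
 u(b) = C1 + sqrt(2)*(b*acos(sqrt(2)*b) - sqrt(2)*sqrt(1 - 2*b^2)/2) - 2*exp(3*b)/3


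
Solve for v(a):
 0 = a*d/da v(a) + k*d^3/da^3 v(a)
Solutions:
 v(a) = C1 + Integral(C2*airyai(a*(-1/k)^(1/3)) + C3*airybi(a*(-1/k)^(1/3)), a)


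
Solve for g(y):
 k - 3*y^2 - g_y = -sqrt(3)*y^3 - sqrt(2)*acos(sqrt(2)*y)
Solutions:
 g(y) = C1 + k*y + sqrt(3)*y^4/4 - y^3 + sqrt(2)*(y*acos(sqrt(2)*y) - sqrt(2)*sqrt(1 - 2*y^2)/2)


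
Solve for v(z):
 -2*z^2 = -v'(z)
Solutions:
 v(z) = C1 + 2*z^3/3


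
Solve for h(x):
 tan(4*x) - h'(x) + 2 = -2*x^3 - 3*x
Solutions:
 h(x) = C1 + x^4/2 + 3*x^2/2 + 2*x - log(cos(4*x))/4


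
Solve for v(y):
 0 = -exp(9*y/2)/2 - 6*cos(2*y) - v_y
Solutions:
 v(y) = C1 - exp(9*y/2)/9 - 3*sin(2*y)


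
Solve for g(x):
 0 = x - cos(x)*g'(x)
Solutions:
 g(x) = C1 + Integral(x/cos(x), x)


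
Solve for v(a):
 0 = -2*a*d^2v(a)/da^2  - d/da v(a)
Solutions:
 v(a) = C1 + C2*sqrt(a)


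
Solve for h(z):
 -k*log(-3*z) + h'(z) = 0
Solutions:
 h(z) = C1 + k*z*log(-z) + k*z*(-1 + log(3))


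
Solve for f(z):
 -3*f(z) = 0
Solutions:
 f(z) = 0


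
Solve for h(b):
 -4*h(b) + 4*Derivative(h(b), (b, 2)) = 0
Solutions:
 h(b) = C1*exp(-b) + C2*exp(b)


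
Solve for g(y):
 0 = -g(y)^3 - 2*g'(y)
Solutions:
 g(y) = -sqrt(-1/(C1 - y))
 g(y) = sqrt(-1/(C1 - y))


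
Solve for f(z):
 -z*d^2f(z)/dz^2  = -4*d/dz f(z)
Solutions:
 f(z) = C1 + C2*z^5


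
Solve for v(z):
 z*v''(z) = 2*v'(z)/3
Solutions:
 v(z) = C1 + C2*z^(5/3)


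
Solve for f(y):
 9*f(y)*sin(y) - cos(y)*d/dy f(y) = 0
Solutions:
 f(y) = C1/cos(y)^9


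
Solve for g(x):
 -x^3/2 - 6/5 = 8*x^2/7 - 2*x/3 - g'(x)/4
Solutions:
 g(x) = C1 + x^4/2 + 32*x^3/21 - 4*x^2/3 + 24*x/5


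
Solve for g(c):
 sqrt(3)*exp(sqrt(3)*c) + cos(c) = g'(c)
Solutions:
 g(c) = C1 + exp(sqrt(3)*c) + sin(c)


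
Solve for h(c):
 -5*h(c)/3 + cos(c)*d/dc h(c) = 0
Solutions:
 h(c) = C1*(sin(c) + 1)^(5/6)/(sin(c) - 1)^(5/6)


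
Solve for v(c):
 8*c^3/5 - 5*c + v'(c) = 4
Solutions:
 v(c) = C1 - 2*c^4/5 + 5*c^2/2 + 4*c


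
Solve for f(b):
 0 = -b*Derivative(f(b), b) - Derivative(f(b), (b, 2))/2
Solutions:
 f(b) = C1 + C2*erf(b)


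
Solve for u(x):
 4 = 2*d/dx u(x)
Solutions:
 u(x) = C1 + 2*x


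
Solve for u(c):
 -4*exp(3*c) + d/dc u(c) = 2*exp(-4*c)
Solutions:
 u(c) = C1 + 4*exp(3*c)/3 - exp(-4*c)/2


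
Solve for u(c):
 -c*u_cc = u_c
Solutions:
 u(c) = C1 + C2*log(c)


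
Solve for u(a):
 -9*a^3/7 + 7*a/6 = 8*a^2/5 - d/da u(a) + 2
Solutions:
 u(a) = C1 + 9*a^4/28 + 8*a^3/15 - 7*a^2/12 + 2*a


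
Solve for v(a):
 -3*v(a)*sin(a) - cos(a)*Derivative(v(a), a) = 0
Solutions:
 v(a) = C1*cos(a)^3


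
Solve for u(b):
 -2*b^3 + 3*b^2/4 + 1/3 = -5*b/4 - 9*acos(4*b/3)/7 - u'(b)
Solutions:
 u(b) = C1 + b^4/2 - b^3/4 - 5*b^2/8 - 9*b*acos(4*b/3)/7 - b/3 + 9*sqrt(9 - 16*b^2)/28


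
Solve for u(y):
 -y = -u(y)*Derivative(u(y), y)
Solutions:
 u(y) = -sqrt(C1 + y^2)
 u(y) = sqrt(C1 + y^2)


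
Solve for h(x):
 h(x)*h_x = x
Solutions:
 h(x) = -sqrt(C1 + x^2)
 h(x) = sqrt(C1 + x^2)


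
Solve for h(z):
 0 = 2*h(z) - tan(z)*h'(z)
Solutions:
 h(z) = C1*sin(z)^2


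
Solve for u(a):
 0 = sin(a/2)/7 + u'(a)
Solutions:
 u(a) = C1 + 2*cos(a/2)/7


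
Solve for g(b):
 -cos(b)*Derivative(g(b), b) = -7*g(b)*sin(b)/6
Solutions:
 g(b) = C1/cos(b)^(7/6)


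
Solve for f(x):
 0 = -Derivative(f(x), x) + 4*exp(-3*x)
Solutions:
 f(x) = C1 - 4*exp(-3*x)/3


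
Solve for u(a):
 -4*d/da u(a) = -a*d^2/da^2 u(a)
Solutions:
 u(a) = C1 + C2*a^5


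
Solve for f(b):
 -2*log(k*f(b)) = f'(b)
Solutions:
 li(k*f(b))/k = C1 - 2*b


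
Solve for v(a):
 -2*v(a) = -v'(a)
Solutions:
 v(a) = C1*exp(2*a)


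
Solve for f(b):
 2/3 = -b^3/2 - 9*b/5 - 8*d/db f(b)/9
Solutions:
 f(b) = C1 - 9*b^4/64 - 81*b^2/80 - 3*b/4


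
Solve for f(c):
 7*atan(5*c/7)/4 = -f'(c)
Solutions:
 f(c) = C1 - 7*c*atan(5*c/7)/4 + 49*log(25*c^2 + 49)/40


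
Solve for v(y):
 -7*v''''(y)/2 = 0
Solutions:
 v(y) = C1 + C2*y + C3*y^2 + C4*y^3


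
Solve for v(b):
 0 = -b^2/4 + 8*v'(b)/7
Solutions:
 v(b) = C1 + 7*b^3/96


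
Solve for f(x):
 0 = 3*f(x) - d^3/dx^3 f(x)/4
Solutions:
 f(x) = C3*exp(12^(1/3)*x) + (C1*sin(2^(2/3)*3^(5/6)*x/2) + C2*cos(2^(2/3)*3^(5/6)*x/2))*exp(-12^(1/3)*x/2)


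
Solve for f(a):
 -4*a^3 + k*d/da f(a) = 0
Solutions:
 f(a) = C1 + a^4/k


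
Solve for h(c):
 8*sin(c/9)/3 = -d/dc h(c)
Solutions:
 h(c) = C1 + 24*cos(c/9)


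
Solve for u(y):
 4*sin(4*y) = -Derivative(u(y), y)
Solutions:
 u(y) = C1 + cos(4*y)


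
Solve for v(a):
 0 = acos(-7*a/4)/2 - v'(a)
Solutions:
 v(a) = C1 + a*acos(-7*a/4)/2 + sqrt(16 - 49*a^2)/14


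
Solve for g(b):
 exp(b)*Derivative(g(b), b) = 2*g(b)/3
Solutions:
 g(b) = C1*exp(-2*exp(-b)/3)


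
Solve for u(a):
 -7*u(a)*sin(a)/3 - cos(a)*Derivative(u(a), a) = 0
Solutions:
 u(a) = C1*cos(a)^(7/3)


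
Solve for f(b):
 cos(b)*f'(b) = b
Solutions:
 f(b) = C1 + Integral(b/cos(b), b)


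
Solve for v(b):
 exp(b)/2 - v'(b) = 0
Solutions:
 v(b) = C1 + exp(b)/2


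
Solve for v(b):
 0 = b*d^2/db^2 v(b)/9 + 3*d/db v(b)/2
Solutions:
 v(b) = C1 + C2/b^(25/2)


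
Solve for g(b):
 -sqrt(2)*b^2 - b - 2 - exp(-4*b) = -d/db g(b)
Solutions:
 g(b) = C1 + sqrt(2)*b^3/3 + b^2/2 + 2*b - exp(-4*b)/4


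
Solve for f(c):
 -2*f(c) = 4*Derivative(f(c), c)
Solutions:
 f(c) = C1*exp(-c/2)


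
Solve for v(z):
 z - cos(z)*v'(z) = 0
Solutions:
 v(z) = C1 + Integral(z/cos(z), z)


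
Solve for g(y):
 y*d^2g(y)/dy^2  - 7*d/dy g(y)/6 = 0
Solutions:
 g(y) = C1 + C2*y^(13/6)


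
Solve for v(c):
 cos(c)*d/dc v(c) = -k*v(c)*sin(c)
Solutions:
 v(c) = C1*exp(k*log(cos(c)))


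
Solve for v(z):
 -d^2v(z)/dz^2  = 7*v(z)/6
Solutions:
 v(z) = C1*sin(sqrt(42)*z/6) + C2*cos(sqrt(42)*z/6)


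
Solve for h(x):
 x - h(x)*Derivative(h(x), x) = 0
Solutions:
 h(x) = -sqrt(C1 + x^2)
 h(x) = sqrt(C1 + x^2)


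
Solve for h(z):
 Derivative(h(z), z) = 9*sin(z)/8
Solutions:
 h(z) = C1 - 9*cos(z)/8


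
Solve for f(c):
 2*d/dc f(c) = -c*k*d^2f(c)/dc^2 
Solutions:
 f(c) = C1 + c^(((re(k) - 2)*re(k) + im(k)^2)/(re(k)^2 + im(k)^2))*(C2*sin(2*log(c)*Abs(im(k))/(re(k)^2 + im(k)^2)) + C3*cos(2*log(c)*im(k)/(re(k)^2 + im(k)^2)))


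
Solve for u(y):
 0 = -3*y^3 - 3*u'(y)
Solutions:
 u(y) = C1 - y^4/4


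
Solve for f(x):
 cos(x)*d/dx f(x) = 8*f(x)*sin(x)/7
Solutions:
 f(x) = C1/cos(x)^(8/7)


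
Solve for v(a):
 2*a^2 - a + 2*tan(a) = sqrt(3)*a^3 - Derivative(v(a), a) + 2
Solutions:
 v(a) = C1 + sqrt(3)*a^4/4 - 2*a^3/3 + a^2/2 + 2*a + 2*log(cos(a))


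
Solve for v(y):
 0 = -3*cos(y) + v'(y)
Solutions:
 v(y) = C1 + 3*sin(y)


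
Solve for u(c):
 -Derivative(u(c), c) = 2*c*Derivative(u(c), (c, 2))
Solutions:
 u(c) = C1 + C2*sqrt(c)


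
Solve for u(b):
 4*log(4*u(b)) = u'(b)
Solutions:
 -Integral(1/(log(_y) + 2*log(2)), (_y, u(b)))/4 = C1 - b


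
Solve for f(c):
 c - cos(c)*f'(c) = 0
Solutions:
 f(c) = C1 + Integral(c/cos(c), c)


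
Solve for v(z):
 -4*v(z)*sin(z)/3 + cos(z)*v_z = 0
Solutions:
 v(z) = C1/cos(z)^(4/3)


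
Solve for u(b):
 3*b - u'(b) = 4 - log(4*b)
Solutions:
 u(b) = C1 + 3*b^2/2 + b*log(b) - 5*b + b*log(4)


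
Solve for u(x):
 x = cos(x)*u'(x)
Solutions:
 u(x) = C1 + Integral(x/cos(x), x)


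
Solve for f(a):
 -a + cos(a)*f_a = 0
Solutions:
 f(a) = C1 + Integral(a/cos(a), a)


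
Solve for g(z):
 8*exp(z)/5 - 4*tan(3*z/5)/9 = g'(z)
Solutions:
 g(z) = C1 + 8*exp(z)/5 + 20*log(cos(3*z/5))/27


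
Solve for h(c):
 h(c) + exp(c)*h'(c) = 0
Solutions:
 h(c) = C1*exp(exp(-c))


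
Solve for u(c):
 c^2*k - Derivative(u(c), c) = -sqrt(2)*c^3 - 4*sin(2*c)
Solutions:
 u(c) = C1 + sqrt(2)*c^4/4 + c^3*k/3 - 2*cos(2*c)


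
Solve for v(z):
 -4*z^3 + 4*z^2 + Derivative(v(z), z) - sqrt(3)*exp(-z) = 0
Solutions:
 v(z) = C1 + z^4 - 4*z^3/3 - sqrt(3)*exp(-z)


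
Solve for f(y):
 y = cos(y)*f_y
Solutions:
 f(y) = C1 + Integral(y/cos(y), y)


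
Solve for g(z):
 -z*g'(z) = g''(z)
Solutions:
 g(z) = C1 + C2*erf(sqrt(2)*z/2)


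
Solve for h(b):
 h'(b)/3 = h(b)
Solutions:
 h(b) = C1*exp(3*b)


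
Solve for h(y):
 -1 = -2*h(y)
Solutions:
 h(y) = 1/2


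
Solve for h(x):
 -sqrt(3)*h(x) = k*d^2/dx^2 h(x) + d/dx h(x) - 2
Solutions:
 h(x) = C1*exp(x*(sqrt(-4*sqrt(3)*k + 1) - 1)/(2*k)) + C2*exp(-x*(sqrt(-4*sqrt(3)*k + 1) + 1)/(2*k)) + 2*sqrt(3)/3


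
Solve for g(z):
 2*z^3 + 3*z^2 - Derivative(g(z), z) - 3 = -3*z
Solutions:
 g(z) = C1 + z^4/2 + z^3 + 3*z^2/2 - 3*z


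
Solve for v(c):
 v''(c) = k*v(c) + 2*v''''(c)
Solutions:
 v(c) = C1*exp(-c*sqrt(1 - sqrt(1 - 8*k))/2) + C2*exp(c*sqrt(1 - sqrt(1 - 8*k))/2) + C3*exp(-c*sqrt(sqrt(1 - 8*k) + 1)/2) + C4*exp(c*sqrt(sqrt(1 - 8*k) + 1)/2)


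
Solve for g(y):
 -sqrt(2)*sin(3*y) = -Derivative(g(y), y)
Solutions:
 g(y) = C1 - sqrt(2)*cos(3*y)/3


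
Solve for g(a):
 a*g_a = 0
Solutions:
 g(a) = C1


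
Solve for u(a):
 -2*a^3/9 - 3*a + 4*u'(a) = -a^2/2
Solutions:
 u(a) = C1 + a^4/72 - a^3/24 + 3*a^2/8


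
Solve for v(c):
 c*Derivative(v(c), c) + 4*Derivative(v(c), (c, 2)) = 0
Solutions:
 v(c) = C1 + C2*erf(sqrt(2)*c/4)


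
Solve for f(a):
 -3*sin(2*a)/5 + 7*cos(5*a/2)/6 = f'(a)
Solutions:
 f(a) = C1 + 7*sin(5*a/2)/15 + 3*cos(2*a)/10


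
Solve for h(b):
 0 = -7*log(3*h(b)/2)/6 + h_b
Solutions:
 6*Integral(1/(-log(_y) - log(3) + log(2)), (_y, h(b)))/7 = C1 - b


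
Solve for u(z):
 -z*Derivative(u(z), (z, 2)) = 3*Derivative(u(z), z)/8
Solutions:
 u(z) = C1 + C2*z^(5/8)


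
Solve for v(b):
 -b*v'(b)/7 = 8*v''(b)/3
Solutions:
 v(b) = C1 + C2*erf(sqrt(21)*b/28)


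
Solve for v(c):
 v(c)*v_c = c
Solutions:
 v(c) = -sqrt(C1 + c^2)
 v(c) = sqrt(C1 + c^2)


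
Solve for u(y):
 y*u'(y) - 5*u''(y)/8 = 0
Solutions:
 u(y) = C1 + C2*erfi(2*sqrt(5)*y/5)


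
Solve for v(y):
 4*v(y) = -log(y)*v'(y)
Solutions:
 v(y) = C1*exp(-4*li(y))


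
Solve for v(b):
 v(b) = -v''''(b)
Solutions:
 v(b) = (C1*sin(sqrt(2)*b/2) + C2*cos(sqrt(2)*b/2))*exp(-sqrt(2)*b/2) + (C3*sin(sqrt(2)*b/2) + C4*cos(sqrt(2)*b/2))*exp(sqrt(2)*b/2)


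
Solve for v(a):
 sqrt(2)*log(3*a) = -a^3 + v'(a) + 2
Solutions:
 v(a) = C1 + a^4/4 + sqrt(2)*a*log(a) - 2*a - sqrt(2)*a + sqrt(2)*a*log(3)


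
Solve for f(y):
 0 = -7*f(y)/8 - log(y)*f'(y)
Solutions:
 f(y) = C1*exp(-7*li(y)/8)


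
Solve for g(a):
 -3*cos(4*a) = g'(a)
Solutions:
 g(a) = C1 - 3*sin(4*a)/4


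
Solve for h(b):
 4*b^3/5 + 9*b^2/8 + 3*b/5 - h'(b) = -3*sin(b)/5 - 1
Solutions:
 h(b) = C1 + b^4/5 + 3*b^3/8 + 3*b^2/10 + b - 3*cos(b)/5


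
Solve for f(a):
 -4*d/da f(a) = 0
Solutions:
 f(a) = C1


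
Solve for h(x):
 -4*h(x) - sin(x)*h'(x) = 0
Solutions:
 h(x) = C1*(cos(x)^2 + 2*cos(x) + 1)/(cos(x)^2 - 2*cos(x) + 1)


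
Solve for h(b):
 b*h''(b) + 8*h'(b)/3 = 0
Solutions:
 h(b) = C1 + C2/b^(5/3)


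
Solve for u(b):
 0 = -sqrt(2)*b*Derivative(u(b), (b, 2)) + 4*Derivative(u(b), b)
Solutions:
 u(b) = C1 + C2*b^(1 + 2*sqrt(2))


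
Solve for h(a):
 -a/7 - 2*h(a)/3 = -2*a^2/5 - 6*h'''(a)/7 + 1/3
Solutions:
 h(a) = C3*exp(21^(1/3)*a/3) + 3*a^2/5 - 3*a/14 + (C1*sin(3^(5/6)*7^(1/3)*a/6) + C2*cos(3^(5/6)*7^(1/3)*a/6))*exp(-21^(1/3)*a/6) - 1/2


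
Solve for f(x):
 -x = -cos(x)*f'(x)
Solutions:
 f(x) = C1 + Integral(x/cos(x), x)


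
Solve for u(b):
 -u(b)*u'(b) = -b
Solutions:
 u(b) = -sqrt(C1 + b^2)
 u(b) = sqrt(C1 + b^2)


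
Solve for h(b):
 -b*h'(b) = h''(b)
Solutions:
 h(b) = C1 + C2*erf(sqrt(2)*b/2)


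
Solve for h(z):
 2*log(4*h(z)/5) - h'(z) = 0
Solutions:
 -Integral(1/(log(_y) - log(5) + 2*log(2)), (_y, h(z)))/2 = C1 - z


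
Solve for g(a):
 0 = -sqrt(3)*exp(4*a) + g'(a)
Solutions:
 g(a) = C1 + sqrt(3)*exp(4*a)/4


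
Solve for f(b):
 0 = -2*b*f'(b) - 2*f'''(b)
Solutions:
 f(b) = C1 + Integral(C2*airyai(-b) + C3*airybi(-b), b)


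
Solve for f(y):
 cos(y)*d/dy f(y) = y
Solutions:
 f(y) = C1 + Integral(y/cos(y), y)


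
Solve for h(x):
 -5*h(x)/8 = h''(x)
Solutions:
 h(x) = C1*sin(sqrt(10)*x/4) + C2*cos(sqrt(10)*x/4)


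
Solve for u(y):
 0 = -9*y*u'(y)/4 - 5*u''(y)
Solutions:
 u(y) = C1 + C2*erf(3*sqrt(10)*y/20)


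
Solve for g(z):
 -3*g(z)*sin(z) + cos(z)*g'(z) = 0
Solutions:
 g(z) = C1/cos(z)^3


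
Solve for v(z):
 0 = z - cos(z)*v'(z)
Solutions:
 v(z) = C1 + Integral(z/cos(z), z)


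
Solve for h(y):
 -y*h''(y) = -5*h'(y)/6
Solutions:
 h(y) = C1 + C2*y^(11/6)


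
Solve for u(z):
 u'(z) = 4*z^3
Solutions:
 u(z) = C1 + z^4


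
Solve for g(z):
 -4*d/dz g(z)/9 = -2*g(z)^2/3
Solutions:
 g(z) = -2/(C1 + 3*z)


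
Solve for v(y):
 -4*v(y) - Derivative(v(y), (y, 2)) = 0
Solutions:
 v(y) = C1*sin(2*y) + C2*cos(2*y)


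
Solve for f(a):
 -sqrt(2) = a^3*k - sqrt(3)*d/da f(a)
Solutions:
 f(a) = C1 + sqrt(3)*a^4*k/12 + sqrt(6)*a/3


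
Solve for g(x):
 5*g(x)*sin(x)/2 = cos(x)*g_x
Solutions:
 g(x) = C1/cos(x)^(5/2)


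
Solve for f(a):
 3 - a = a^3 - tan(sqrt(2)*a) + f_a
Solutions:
 f(a) = C1 - a^4/4 - a^2/2 + 3*a - sqrt(2)*log(cos(sqrt(2)*a))/2


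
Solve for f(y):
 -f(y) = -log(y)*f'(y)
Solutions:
 f(y) = C1*exp(li(y))


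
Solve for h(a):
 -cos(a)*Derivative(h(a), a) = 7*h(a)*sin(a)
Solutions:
 h(a) = C1*cos(a)^7


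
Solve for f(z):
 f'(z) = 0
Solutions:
 f(z) = C1


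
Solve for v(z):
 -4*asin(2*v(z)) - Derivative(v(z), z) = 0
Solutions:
 Integral(1/asin(2*_y), (_y, v(z))) = C1 - 4*z


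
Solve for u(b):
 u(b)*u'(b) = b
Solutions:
 u(b) = -sqrt(C1 + b^2)
 u(b) = sqrt(C1 + b^2)


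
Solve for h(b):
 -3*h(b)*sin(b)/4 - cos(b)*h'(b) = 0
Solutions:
 h(b) = C1*cos(b)^(3/4)


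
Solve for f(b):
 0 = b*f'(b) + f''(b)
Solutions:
 f(b) = C1 + C2*erf(sqrt(2)*b/2)


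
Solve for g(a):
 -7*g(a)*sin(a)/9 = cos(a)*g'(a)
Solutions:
 g(a) = C1*cos(a)^(7/9)


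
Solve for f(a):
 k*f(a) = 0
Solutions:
 f(a) = 0


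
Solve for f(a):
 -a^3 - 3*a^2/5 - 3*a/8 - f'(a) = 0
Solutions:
 f(a) = C1 - a^4/4 - a^3/5 - 3*a^2/16


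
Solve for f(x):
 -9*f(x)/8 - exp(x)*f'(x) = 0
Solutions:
 f(x) = C1*exp(9*exp(-x)/8)


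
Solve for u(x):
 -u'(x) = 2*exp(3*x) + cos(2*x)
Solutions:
 u(x) = C1 - 2*exp(3*x)/3 - sin(2*x)/2


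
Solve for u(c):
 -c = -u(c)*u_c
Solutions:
 u(c) = -sqrt(C1 + c^2)
 u(c) = sqrt(C1 + c^2)


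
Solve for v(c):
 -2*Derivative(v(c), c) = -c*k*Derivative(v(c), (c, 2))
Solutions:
 v(c) = C1 + c^(((re(k) + 2)*re(k) + im(k)^2)/(re(k)^2 + im(k)^2))*(C2*sin(2*log(c)*Abs(im(k))/(re(k)^2 + im(k)^2)) + C3*cos(2*log(c)*im(k)/(re(k)^2 + im(k)^2)))


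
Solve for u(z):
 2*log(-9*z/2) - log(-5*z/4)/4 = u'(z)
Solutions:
 u(z) = C1 + 7*z*log(-z)/4 + z*(-log(20) - 7/4 + log(2)/2 + 3*log(5)/4 + 4*log(3))


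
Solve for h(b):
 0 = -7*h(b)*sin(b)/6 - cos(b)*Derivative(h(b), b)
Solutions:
 h(b) = C1*cos(b)^(7/6)


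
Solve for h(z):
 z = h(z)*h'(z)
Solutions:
 h(z) = -sqrt(C1 + z^2)
 h(z) = sqrt(C1 + z^2)


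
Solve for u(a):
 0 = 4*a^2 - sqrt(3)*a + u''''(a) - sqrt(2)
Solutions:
 u(a) = C1 + C2*a + C3*a^2 + C4*a^3 - a^6/90 + sqrt(3)*a^5/120 + sqrt(2)*a^4/24


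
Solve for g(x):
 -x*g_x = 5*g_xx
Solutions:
 g(x) = C1 + C2*erf(sqrt(10)*x/10)


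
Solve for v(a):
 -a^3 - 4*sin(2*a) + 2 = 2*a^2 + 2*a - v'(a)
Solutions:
 v(a) = C1 + a^4/4 + 2*a^3/3 + a^2 - 2*a - 2*cos(2*a)


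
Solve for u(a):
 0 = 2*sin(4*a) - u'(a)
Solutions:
 u(a) = C1 - cos(4*a)/2


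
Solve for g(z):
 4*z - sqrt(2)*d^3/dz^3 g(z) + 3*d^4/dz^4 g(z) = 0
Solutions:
 g(z) = C1 + C2*z + C3*z^2 + C4*exp(sqrt(2)*z/3) + sqrt(2)*z^4/12 + z^3


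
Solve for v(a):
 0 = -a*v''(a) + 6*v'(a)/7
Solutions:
 v(a) = C1 + C2*a^(13/7)


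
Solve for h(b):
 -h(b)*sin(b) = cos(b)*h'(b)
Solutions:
 h(b) = C1*cos(b)


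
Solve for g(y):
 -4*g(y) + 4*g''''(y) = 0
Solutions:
 g(y) = C1*exp(-y) + C2*exp(y) + C3*sin(y) + C4*cos(y)


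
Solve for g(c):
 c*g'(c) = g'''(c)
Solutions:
 g(c) = C1 + Integral(C2*airyai(c) + C3*airybi(c), c)


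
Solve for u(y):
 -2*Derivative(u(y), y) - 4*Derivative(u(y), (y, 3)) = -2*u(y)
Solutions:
 u(y) = C1*exp(6^(1/3)*y*(-(9 + sqrt(87))^(1/3) + 6^(1/3)/(9 + sqrt(87))^(1/3))/12)*sin(2^(1/3)*3^(1/6)*y*(3*2^(1/3)/(9 + sqrt(87))^(1/3) + 3^(2/3)*(9 + sqrt(87))^(1/3))/12) + C2*exp(6^(1/3)*y*(-(9 + sqrt(87))^(1/3) + 6^(1/3)/(9 + sqrt(87))^(1/3))/12)*cos(2^(1/3)*3^(1/6)*y*(3*2^(1/3)/(9 + sqrt(87))^(1/3) + 3^(2/3)*(9 + sqrt(87))^(1/3))/12) + C3*exp(-6^(1/3)*y*(-(9 + sqrt(87))^(1/3) + 6^(1/3)/(9 + sqrt(87))^(1/3))/6)


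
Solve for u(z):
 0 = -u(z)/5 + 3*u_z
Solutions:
 u(z) = C1*exp(z/15)


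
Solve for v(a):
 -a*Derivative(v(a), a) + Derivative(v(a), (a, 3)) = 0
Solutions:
 v(a) = C1 + Integral(C2*airyai(a) + C3*airybi(a), a)


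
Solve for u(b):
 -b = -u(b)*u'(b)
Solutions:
 u(b) = -sqrt(C1 + b^2)
 u(b) = sqrt(C1 + b^2)


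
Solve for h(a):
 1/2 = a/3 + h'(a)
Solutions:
 h(a) = C1 - a^2/6 + a/2


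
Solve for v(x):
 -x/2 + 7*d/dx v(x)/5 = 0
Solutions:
 v(x) = C1 + 5*x^2/28


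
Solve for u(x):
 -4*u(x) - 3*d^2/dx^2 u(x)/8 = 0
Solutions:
 u(x) = C1*sin(4*sqrt(6)*x/3) + C2*cos(4*sqrt(6)*x/3)


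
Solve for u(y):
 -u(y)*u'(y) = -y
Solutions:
 u(y) = -sqrt(C1 + y^2)
 u(y) = sqrt(C1 + y^2)


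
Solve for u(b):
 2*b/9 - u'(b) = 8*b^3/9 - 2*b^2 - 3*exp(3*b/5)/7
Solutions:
 u(b) = C1 - 2*b^4/9 + 2*b^3/3 + b^2/9 + 5*exp(3*b/5)/7


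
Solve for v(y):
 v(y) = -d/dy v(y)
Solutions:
 v(y) = C1*exp(-y)


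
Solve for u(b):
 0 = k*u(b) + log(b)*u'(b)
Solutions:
 u(b) = C1*exp(-k*li(b))


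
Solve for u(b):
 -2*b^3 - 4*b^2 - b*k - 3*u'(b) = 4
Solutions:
 u(b) = C1 - b^4/6 - 4*b^3/9 - b^2*k/6 - 4*b/3


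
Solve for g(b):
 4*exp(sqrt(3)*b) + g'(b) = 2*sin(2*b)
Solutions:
 g(b) = C1 - 4*sqrt(3)*exp(sqrt(3)*b)/3 - cos(2*b)


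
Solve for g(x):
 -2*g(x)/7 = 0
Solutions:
 g(x) = 0


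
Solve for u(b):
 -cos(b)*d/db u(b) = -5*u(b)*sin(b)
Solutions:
 u(b) = C1/cos(b)^5


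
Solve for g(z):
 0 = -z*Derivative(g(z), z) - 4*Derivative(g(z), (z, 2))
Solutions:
 g(z) = C1 + C2*erf(sqrt(2)*z/4)


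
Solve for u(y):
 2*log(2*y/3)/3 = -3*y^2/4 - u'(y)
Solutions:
 u(y) = C1 - y^3/4 - 2*y*log(y)/3 - 2*y*log(2)/3 + 2*y/3 + 2*y*log(3)/3


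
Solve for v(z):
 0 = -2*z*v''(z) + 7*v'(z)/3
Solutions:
 v(z) = C1 + C2*z^(13/6)


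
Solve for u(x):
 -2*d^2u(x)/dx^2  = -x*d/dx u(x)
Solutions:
 u(x) = C1 + C2*erfi(x/2)


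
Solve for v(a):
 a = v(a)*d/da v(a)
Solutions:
 v(a) = -sqrt(C1 + a^2)
 v(a) = sqrt(C1 + a^2)


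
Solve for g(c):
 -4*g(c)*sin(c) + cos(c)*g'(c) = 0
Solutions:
 g(c) = C1/cos(c)^4


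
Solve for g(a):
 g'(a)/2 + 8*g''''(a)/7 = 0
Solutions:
 g(a) = C1 + C4*exp(-2^(2/3)*7^(1/3)*a/4) + (C2*sin(2^(2/3)*sqrt(3)*7^(1/3)*a/8) + C3*cos(2^(2/3)*sqrt(3)*7^(1/3)*a/8))*exp(2^(2/3)*7^(1/3)*a/8)


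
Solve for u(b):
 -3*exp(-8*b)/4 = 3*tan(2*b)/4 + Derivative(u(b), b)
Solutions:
 u(b) = C1 - 3*log(tan(2*b)^2 + 1)/16 + 3*exp(-8*b)/32


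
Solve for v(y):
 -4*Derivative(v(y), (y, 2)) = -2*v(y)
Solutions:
 v(y) = C1*exp(-sqrt(2)*y/2) + C2*exp(sqrt(2)*y/2)


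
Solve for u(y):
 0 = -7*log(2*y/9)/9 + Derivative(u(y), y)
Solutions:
 u(y) = C1 + 7*y*log(y)/9 - 14*y*log(3)/9 - 7*y/9 + 7*y*log(2)/9


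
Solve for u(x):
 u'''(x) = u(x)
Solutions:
 u(x) = C3*exp(x) + (C1*sin(sqrt(3)*x/2) + C2*cos(sqrt(3)*x/2))*exp(-x/2)


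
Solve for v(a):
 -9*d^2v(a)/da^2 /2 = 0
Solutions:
 v(a) = C1 + C2*a


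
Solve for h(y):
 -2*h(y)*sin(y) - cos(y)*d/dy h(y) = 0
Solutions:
 h(y) = C1*cos(y)^2


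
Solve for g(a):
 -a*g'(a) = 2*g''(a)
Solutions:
 g(a) = C1 + C2*erf(a/2)


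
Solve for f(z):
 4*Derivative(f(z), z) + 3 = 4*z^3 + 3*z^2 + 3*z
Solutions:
 f(z) = C1 + z^4/4 + z^3/4 + 3*z^2/8 - 3*z/4


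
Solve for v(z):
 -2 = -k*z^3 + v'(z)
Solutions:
 v(z) = C1 + k*z^4/4 - 2*z


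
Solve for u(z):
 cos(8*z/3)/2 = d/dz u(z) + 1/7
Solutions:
 u(z) = C1 - z/7 + 3*sin(8*z/3)/16


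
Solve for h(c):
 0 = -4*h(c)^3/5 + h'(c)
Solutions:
 h(c) = -sqrt(10)*sqrt(-1/(C1 + 4*c))/2
 h(c) = sqrt(10)*sqrt(-1/(C1 + 4*c))/2


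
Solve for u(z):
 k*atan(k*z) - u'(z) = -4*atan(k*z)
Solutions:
 u(z) = C1 + (k + 4)*Piecewise((z*atan(k*z) - log(k^2*z^2 + 1)/(2*k), Ne(k, 0)), (0, True))


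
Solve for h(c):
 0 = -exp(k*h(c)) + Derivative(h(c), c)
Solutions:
 h(c) = Piecewise((log(-1/(C1*k + c*k))/k, Ne(k, 0)), (nan, True))
 h(c) = Piecewise((C1 + c, Eq(k, 0)), (nan, True))


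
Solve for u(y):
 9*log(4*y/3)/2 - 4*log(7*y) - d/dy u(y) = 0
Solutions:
 u(y) = C1 + y*log(y)/2 - y*log(583443) - y/2 + y*log(3)/2 + 9*y*log(2)


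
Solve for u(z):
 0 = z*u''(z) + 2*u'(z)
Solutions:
 u(z) = C1 + C2/z


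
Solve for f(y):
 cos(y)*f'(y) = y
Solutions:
 f(y) = C1 + Integral(y/cos(y), y)


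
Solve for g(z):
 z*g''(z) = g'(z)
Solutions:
 g(z) = C1 + C2*z^2


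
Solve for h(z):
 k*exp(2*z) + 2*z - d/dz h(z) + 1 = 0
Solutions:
 h(z) = C1 + k*exp(2*z)/2 + z^2 + z


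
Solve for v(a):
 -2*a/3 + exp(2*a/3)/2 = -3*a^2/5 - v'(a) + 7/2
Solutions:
 v(a) = C1 - a^3/5 + a^2/3 + 7*a/2 - 3*exp(2*a/3)/4


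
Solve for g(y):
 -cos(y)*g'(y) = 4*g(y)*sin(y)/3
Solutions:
 g(y) = C1*cos(y)^(4/3)


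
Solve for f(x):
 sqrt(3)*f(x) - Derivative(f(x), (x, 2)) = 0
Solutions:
 f(x) = C1*exp(-3^(1/4)*x) + C2*exp(3^(1/4)*x)


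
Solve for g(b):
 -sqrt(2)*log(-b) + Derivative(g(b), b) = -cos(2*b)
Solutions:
 g(b) = C1 + sqrt(2)*b*(log(-b) - 1) - sin(2*b)/2


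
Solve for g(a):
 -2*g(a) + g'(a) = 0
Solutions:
 g(a) = C1*exp(2*a)


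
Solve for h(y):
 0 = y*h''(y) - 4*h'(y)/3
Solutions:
 h(y) = C1 + C2*y^(7/3)


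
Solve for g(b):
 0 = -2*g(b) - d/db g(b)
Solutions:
 g(b) = C1*exp(-2*b)


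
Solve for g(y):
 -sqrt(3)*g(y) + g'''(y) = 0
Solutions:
 g(y) = C3*exp(3^(1/6)*y) + (C1*sin(3^(2/3)*y/2) + C2*cos(3^(2/3)*y/2))*exp(-3^(1/6)*y/2)


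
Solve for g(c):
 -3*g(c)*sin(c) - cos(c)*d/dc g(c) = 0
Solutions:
 g(c) = C1*cos(c)^3


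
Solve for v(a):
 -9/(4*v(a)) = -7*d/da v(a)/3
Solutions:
 v(a) = -sqrt(C1 + 378*a)/14
 v(a) = sqrt(C1 + 378*a)/14


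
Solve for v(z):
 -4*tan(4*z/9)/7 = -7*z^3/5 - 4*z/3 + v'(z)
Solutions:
 v(z) = C1 + 7*z^4/20 + 2*z^2/3 + 9*log(cos(4*z/9))/7


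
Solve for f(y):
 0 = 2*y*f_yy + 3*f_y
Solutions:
 f(y) = C1 + C2/sqrt(y)
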